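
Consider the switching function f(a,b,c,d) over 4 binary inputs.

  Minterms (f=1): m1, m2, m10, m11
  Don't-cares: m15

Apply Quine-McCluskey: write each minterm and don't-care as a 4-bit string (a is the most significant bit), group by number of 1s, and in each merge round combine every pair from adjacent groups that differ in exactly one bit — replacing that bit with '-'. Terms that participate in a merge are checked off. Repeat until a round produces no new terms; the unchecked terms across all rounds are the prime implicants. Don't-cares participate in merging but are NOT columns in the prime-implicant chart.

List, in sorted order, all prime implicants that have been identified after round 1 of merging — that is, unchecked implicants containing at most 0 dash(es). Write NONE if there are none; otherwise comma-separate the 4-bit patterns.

size-2^0 implicants → 0001  0010(✓)  1010(✓)  1011(✓)  1111(✓)
size-2^1 implicants → -010  1-11  101-
Unchecked terms (primes): -010, 0001, 1-11, 101-

0001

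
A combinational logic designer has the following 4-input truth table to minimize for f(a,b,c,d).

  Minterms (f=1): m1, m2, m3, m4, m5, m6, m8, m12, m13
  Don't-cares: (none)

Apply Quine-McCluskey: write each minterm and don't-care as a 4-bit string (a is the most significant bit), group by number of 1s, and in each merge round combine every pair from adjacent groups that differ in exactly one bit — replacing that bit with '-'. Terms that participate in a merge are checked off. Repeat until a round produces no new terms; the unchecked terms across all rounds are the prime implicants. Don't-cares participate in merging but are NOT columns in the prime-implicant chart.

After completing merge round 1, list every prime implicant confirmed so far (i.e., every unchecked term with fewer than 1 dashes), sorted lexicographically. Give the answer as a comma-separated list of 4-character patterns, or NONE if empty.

NONE

size-2^0 implicants → 0001(✓)  0010(✓)  0011(✓)  0100(✓)  0101(✓)  0110(✓)  1000(✓)  1100(✓)  1101(✓)
size-2^1 implicants → -100(✓)  -101(✓)  0-01  0-10  00-1  001-  01-0  010-(✓)  1-00  110-(✓)
size-2^2 implicants → -10-
Unchecked terms (primes): -10-, 0-01, 0-10, 00-1, 001-, 01-0, 1-00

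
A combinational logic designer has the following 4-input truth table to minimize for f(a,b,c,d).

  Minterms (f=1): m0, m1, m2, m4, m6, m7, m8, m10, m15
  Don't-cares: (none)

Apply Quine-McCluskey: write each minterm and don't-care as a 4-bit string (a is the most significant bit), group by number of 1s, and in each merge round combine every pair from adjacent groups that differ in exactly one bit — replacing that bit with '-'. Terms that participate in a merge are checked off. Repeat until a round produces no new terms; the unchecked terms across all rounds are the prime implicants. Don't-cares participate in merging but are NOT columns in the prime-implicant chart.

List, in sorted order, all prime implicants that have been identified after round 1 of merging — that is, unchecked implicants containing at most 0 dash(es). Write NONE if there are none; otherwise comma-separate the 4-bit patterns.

NONE

Round 0: 0000✓ 0001✓ 0010✓ 0100✓ 0110✓ 0111✓ 1000✓ 1010✓ 1111✓
Round 1: -000✓ -010✓ -111 0-00✓ 0-10✓ 00-0✓ 000- 01-0✓ 011- 10-0✓
Round 2: -0-0 0--0
PIs = {-0-0, -111, 0--0, 000-, 011-}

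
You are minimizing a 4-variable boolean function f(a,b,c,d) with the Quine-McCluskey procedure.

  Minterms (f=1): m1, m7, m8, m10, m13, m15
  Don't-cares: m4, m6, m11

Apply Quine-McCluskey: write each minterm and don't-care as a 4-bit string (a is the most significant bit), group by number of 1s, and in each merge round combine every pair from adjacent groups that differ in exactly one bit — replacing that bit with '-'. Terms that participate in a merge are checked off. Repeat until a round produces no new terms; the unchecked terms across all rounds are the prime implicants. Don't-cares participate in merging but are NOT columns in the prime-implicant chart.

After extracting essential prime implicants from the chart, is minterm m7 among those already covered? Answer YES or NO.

NO

Round 0: 0001 0100✓ 0110✓ 0111✓ 1000✓ 1010✓ 1011✓ 1101✓ 1111✓
Round 1: -111 01-0 011- 1-11 10-0 101- 11-1
PIs = {-111, 0001, 01-0, 011-, 1-11, 10-0, 101-, 11-1}
Coverage chart:
  m1: 0001 ←essential
  m7: -111,011-
  m8: 10-0 ←essential
  m10: 10-0,101-
  m13: 11-1 ←essential
  m15: -111,1-11,11-1
Essential: 0001, 10-0, 11-1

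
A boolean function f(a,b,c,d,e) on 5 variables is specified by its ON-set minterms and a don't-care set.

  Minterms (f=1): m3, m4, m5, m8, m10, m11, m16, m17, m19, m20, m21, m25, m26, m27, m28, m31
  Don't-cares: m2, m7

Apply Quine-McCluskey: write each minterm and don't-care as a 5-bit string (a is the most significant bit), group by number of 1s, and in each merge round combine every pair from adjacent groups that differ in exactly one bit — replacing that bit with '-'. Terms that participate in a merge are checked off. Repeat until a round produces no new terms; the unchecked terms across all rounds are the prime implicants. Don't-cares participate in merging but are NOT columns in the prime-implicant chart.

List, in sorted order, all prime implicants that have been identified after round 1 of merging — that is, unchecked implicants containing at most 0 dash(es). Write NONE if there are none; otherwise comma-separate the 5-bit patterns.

[col 0] 00010*, 00011*, 00100*, 00101*, 00111*, 01000*, 01010*, 01011*, 10000*, 10001*, 10011*, 10100*, 10101*, 11001*, 11010*, 11011*, 11100*, 11111*
[col 1] -0011*, -0100*, -0101*, -1010*, -1011*, 0-010*, 0-011*, 00-11, 0001-*, 001-1, 0010-*, 010-0, 0101-*, 1-001*, 1-011*, 1-100, 10-00*, 10-01*, 100-1*, 1000-*, 1010-*, 11-11, 110-1*, 1101-*
[col 2] --011, -010-, -101-, 0-01-, 1-0-1, 10-0-
Prime implicants: --011, -010-, -101-, 0-01-, 00-11, 001-1, 010-0, 1-0-1, 1-100, 10-0-, 11-11

NONE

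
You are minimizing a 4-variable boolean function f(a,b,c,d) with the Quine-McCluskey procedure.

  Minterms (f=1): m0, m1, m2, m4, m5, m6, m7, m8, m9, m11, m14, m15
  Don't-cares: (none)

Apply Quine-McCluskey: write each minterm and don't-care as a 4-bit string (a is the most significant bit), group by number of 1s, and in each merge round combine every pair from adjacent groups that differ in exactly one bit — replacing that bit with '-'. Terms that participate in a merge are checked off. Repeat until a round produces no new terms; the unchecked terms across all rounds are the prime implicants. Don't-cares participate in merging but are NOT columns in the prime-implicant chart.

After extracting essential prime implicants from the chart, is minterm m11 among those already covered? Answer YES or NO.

[col 0] 0000*, 0001*, 0010*, 0100*, 0101*, 0110*, 0111*, 1000*, 1001*, 1011*, 1110*, 1111*
[col 1] -000*, -001*, -110*, -111*, 0-00*, 0-01*, 0-10*, 00-0*, 000-*, 01-0*, 01-1*, 010-*, 011-*, 1-11, 10-1, 100-*, 111-*
[col 2] -00-, -11-, 0--0, 0-0-, 01--
Prime implicants: -00-, -11-, 0--0, 0-0-, 01--, 1-11, 10-1
PI chart (minterm → PIs covering it):
  0 | -00-,0--0,0-0-
  1 | -00-,0-0-
  2 | 0--0  (sole → essential)
  4 | 0--0,0-0-,01--
  5 | 0-0-,01--
  6 | -11-,0--0,01--
  7 | -11-,01--
  8 | -00-  (sole → essential)
  9 | -00-,10-1
  11 | 1-11,10-1
  14 | -11-  (sole → essential)
  15 | -11-,1-11
Essential prime implicants: -00-, -11-, 0--0

NO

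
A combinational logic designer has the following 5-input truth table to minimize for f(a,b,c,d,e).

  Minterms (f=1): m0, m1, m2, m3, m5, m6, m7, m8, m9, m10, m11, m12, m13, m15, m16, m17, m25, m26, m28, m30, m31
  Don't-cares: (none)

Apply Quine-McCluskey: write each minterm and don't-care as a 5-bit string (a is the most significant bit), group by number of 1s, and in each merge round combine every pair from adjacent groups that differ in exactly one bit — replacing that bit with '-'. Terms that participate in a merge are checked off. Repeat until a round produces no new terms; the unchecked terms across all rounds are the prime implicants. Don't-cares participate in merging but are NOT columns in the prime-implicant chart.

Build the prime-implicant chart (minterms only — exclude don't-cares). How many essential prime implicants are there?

size-2^0 implicants → 00000(✓)  00001(✓)  00010(✓)  00011(✓)  00101(✓)  00110(✓)  00111(✓)  01000(✓)  01001(✓)  01010(✓)  01011(✓)  01100(✓)  01101(✓)  01111(✓)  10000(✓)  10001(✓)  11001(✓)  11010(✓)  11100(✓)  11110(✓)  11111(✓)
size-2^1 implicants → -0000(✓)  -0001(✓)  -1001(✓)  -1010  -1100  -1111  0-000(✓)  0-001(✓)  0-010(✓)  0-011(✓)  0-101(✓)  0-111(✓)  00-01(✓)  00-10(✓)  00-11(✓)  000-0(✓)  000-1(✓)  0000-(✓)  0001-(✓)  001-1(✓)  0011-(✓)  01-00(✓)  01-01(✓)  01-11(✓)  010-0(✓)  010-1(✓)  0100-(✓)  0101-(✓)  011-1(✓)  0110-(✓)  1-001(✓)  1000-(✓)  11-10  111-0  1111-
size-2^2 implicants → --001  -000-  0--01(✓)  0--11(✓)  0-0-0(✓)  0-0-1(✓)  0-00-(✓)  0-01-(✓)  0-1-1(✓)  00--1(✓)  00-1-  000--(✓)  01--1(✓)  01-0-  010--(✓)
size-2^3 implicants → 0---1  0-0--
Unchecked terms (primes): --001, -000-, -1010, -1100, -1111, 0---1, 0-0--, 00-1-, 01-0-, 11-10, 111-0, 1111-
Minterm coverage:
  m0 ⊆ -000-,0-0--
  m1 ⊆ --001,-000-,0---1,0-0--
  m2 ⊆ 0-0--,00-1-
  m3 ⊆ 0---1,0-0--,00-1-
  m5 ⊆ 0---1 [E]
  m6 ⊆ 00-1- [E]
  m7 ⊆ 0---1,00-1-
  m8 ⊆ 0-0--,01-0-
  m9 ⊆ --001,0---1,0-0--,01-0-
  m10 ⊆ -1010,0-0--
  m11 ⊆ 0---1,0-0--
  m12 ⊆ -1100,01-0-
  m13 ⊆ 0---1,01-0-
  m15 ⊆ -1111,0---1
  m16 ⊆ -000- [E]
  m17 ⊆ --001,-000-
  m25 ⊆ --001 [E]
  m26 ⊆ -1010,11-10
  m28 ⊆ -1100,111-0
  m30 ⊆ 11-10,111-0,1111-
  m31 ⊆ -1111,1111-
E = {--001, -000-, 0---1, 00-1-}

4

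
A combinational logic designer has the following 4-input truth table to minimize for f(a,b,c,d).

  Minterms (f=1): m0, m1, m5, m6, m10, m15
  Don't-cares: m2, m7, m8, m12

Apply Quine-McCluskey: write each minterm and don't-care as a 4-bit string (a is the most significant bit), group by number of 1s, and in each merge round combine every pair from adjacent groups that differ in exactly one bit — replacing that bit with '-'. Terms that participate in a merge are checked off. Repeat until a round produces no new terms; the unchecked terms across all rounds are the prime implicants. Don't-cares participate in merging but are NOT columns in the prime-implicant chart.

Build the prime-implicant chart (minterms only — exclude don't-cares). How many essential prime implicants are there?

[col 0] 0000*, 0001*, 0010*, 0101*, 0110*, 0111*, 1000*, 1010*, 1100*, 1111*
[col 1] -000*, -010*, -111, 0-01, 0-10, 00-0*, 000-, 01-1, 011-, 1-00, 10-0*
[col 2] -0-0
Prime implicants: -0-0, -111, 0-01, 0-10, 000-, 01-1, 011-, 1-00
PI chart (minterm → PIs covering it):
  0 | -0-0,000-
  1 | 0-01,000-
  5 | 0-01,01-1
  6 | 0-10,011-
  10 | -0-0  (sole → essential)
  15 | -111  (sole → essential)
Essential prime implicants: -0-0, -111

2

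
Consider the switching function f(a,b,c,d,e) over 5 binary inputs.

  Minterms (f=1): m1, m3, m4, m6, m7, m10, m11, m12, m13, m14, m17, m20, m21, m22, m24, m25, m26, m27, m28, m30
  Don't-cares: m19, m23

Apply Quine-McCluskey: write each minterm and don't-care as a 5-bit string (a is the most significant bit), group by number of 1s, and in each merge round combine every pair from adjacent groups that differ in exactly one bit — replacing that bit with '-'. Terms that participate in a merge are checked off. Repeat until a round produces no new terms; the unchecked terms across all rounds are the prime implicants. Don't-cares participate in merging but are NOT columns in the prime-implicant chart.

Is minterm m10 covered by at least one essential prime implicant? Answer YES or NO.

[col 0] 00001*, 00011*, 00100*, 00110*, 00111*, 01010*, 01011*, 01100*, 01101*, 01110*, 10001*, 10011*, 10100*, 10101*, 10110*, 10111*, 11000*, 11001*, 11010*, 11011*, 11100*, 11110*
[col 1] -0001*, -0011*, -0100*, -0110*, -0111*, -1010*, -1011*, -1100*, -1110*, 0-011*, 0-100*, 0-110*, 00-11*, 000-1*, 001-0*, 0011-*, 01-10*, 0101-*, 011-0*, 0110-, 1-001*, 1-011*, 1-100*, 1-110*, 10-01*, 10-11*, 100-1*, 101-0*, 101-1*, 1010-*, 1011-*, 11-00*, 11-10*, 110-0*, 110-1*, 1100-*, 1101-*, 111-0*
[col 2] --011, --100*, --110*, -0-11, -00-1, -01-0*, -011-, -1-10, -101-, -11-0*, 0-1-0*, 1-0-1, 1-1-0*, 10--1, 101--, 11--0, 110--
[col 3] --1-0
Prime implicants: --011, --1-0, -0-11, -00-1, -011-, -1-10, -101-, 0110-, 1-0-1, 10--1, 101--, 11--0, 110--
PI chart (minterm → PIs covering it):
  1 | -00-1  (sole → essential)
  3 | --011,-0-11,-00-1
  4 | --1-0  (sole → essential)
  6 | --1-0,-011-
  7 | -0-11,-011-
  10 | -1-10,-101-
  11 | --011,-101-
  12 | --1-0,0110-
  13 | 0110-  (sole → essential)
  14 | --1-0,-1-10
  17 | -00-1,1-0-1,10--1
  20 | --1-0,101--
  21 | 10--1,101--
  22 | --1-0,-011-,101--
  24 | 11--0,110--
  25 | 1-0-1,110--
  26 | -1-10,-101-,11--0,110--
  27 | --011,-101-,1-0-1,110--
  28 | --1-0,11--0
  30 | --1-0,-1-10,11--0
Essential prime implicants: --1-0, -00-1, 0110-

NO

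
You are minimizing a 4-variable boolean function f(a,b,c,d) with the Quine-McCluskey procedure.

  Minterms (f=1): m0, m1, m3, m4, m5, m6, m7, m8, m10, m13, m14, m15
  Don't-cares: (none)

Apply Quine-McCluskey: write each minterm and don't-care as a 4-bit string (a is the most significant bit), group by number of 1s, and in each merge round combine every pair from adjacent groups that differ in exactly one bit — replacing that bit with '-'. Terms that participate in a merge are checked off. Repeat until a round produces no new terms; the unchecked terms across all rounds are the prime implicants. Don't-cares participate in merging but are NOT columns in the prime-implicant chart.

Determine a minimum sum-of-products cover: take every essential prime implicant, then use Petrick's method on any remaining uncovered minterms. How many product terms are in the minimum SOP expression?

[col 0] 0000*, 0001*, 0011*, 0100*, 0101*, 0110*, 0111*, 1000*, 1010*, 1101*, 1110*, 1111*
[col 1] -000, -101*, -110*, -111*, 0-00*, 0-01*, 0-11*, 00-1*, 000-*, 01-0*, 01-1*, 010-*, 011-*, 1-10, 10-0, 11-1*, 111-*
[col 2] -1-1, -11-, 0--1, 0-0-, 01--
Prime implicants: -000, -1-1, -11-, 0--1, 0-0-, 01--, 1-10, 10-0
PI chart (minterm → PIs covering it):
  0 | -000,0-0-
  1 | 0--1,0-0-
  3 | 0--1  (sole → essential)
  4 | 0-0-,01--
  5 | -1-1,0--1,0-0-,01--
  6 | -11-,01--
  7 | -1-1,-11-,0--1,01--
  8 | -000,10-0
  10 | 1-10,10-0
  13 | -1-1  (sole → essential)
  14 | -11-,1-10
  15 | -1-1,-11-
Essential prime implicants: -1-1, 0--1
Petrick residual → -000, 01--, 1-10
Minimum SOP uses 5 PIs: b'c'd' + bd + a'd + a'b + acd'

5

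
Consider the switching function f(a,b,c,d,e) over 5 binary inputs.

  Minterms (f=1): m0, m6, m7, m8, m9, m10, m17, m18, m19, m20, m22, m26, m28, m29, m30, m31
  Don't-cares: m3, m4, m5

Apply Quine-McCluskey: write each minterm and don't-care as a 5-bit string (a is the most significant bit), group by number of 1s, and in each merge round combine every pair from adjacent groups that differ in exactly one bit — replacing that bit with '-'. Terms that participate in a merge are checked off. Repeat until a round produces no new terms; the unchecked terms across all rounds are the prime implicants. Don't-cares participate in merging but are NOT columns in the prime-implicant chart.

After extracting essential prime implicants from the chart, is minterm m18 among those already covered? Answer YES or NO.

NO

Round 0: 00000✓ 00011✓ 00100✓ 00101✓ 00110✓ 00111✓ 01000✓ 01001✓ 01010✓ 10001✓ 10010✓ 10011✓ 10100✓ 10110✓ 11010✓ 11100✓ 11101✓ 11110✓ 11111✓
Round 1: -0011 -0100✓ -0110✓ -1010 0-000 00-00 00-11 001-0✓ 001-1✓ 0010-✓ 0011-✓ 010-0 0100- 1-010✓ 1-100✓ 1-110✓ 10-10✓ 100-1 1001- 101-0✓ 11-10✓ 111-0✓ 111-1✓ 1110-✓ 1111-✓
Round 2: -01-0 001-- 1--10 1-1-0 111--
PIs = {-0011, -01-0, -1010, 0-000, 00-00, 00-11, 001--, 010-0, 0100-, 1--10, 1-1-0, 100-1, 1001-, 111--}
Coverage chart:
  m0: 0-000,00-00
  m6: -01-0,001--
  m7: 00-11,001--
  m8: 0-000,010-0,0100-
  m9: 0100- ←essential
  m10: -1010,010-0
  m17: 100-1 ←essential
  m18: 1--10,1001-
  m19: -0011,100-1,1001-
  m20: -01-0,1-1-0
  m22: -01-0,1--10,1-1-0
  m26: -1010,1--10
  m28: 1-1-0,111--
  m29: 111-- ←essential
  m30: 1--10,1-1-0,111--
  m31: 111-- ←essential
Essential: 0100-, 100-1, 111--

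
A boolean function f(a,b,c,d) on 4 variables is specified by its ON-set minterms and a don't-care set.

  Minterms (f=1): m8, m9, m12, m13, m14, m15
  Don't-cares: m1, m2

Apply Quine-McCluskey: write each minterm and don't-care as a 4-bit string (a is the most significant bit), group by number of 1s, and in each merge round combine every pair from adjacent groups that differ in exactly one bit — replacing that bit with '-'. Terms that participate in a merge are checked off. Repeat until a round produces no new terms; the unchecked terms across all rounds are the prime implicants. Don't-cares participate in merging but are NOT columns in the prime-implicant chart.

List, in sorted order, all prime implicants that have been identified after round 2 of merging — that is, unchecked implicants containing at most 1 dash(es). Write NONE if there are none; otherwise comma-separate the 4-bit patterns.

-001, 0010

Round 0: 0001✓ 0010 1000✓ 1001✓ 1100✓ 1101✓ 1110✓ 1111✓
Round 1: -001 1-00✓ 1-01✓ 100-✓ 11-0✓ 11-1✓ 110-✓ 111-✓
Round 2: 1-0- 11--
PIs = {-001, 0010, 1-0-, 11--}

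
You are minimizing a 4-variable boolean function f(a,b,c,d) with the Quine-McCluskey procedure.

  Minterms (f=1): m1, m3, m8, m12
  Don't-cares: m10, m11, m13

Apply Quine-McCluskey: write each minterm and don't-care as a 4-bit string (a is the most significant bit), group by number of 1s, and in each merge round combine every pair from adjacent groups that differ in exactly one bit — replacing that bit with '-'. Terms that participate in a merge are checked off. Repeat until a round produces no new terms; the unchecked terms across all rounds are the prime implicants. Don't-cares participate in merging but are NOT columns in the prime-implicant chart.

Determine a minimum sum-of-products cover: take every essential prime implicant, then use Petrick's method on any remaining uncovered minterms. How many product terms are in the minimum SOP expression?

2

size-2^0 implicants → 0001(✓)  0011(✓)  1000(✓)  1010(✓)  1011(✓)  1100(✓)  1101(✓)
size-2^1 implicants → -011  00-1  1-00  10-0  101-  110-
Unchecked terms (primes): -011, 00-1, 1-00, 10-0, 101-, 110-
Minterm coverage:
  m1 ⊆ 00-1 [E]
  m3 ⊆ -011,00-1
  m8 ⊆ 1-00,10-0
  m12 ⊆ 1-00,110-
E = {00-1}
Petrick residual → 1-00
Cover = a'b'd + ac'd'  |cover|=2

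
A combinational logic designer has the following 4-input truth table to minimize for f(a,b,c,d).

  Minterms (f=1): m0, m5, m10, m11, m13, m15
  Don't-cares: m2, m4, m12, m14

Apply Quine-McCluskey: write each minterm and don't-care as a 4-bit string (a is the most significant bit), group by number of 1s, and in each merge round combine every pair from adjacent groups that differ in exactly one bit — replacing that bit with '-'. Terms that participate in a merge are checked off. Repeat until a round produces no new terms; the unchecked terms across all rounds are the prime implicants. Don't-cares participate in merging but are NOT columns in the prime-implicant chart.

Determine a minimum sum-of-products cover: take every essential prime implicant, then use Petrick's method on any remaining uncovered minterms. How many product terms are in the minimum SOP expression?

3

size-2^0 implicants → 0000(✓)  0010(✓)  0100(✓)  0101(✓)  1010(✓)  1011(✓)  1100(✓)  1101(✓)  1110(✓)  1111(✓)
size-2^1 implicants → -010  -100(✓)  -101(✓)  0-00  00-0  010-(✓)  1-10(✓)  1-11(✓)  101-(✓)  11-0(✓)  11-1(✓)  110-(✓)  111-(✓)
size-2^2 implicants → -10-  1-1-  11--
Unchecked terms (primes): -010, -10-, 0-00, 00-0, 1-1-, 11--
Minterm coverage:
  m0 ⊆ 0-00,00-0
  m5 ⊆ -10- [E]
  m10 ⊆ -010,1-1-
  m11 ⊆ 1-1- [E]
  m13 ⊆ -10-,11--
  m15 ⊆ 1-1-,11--
E = {-10-, 1-1-}
Petrick residual → 0-00
Cover = bc' + a'c'd' + ac  |cover|=3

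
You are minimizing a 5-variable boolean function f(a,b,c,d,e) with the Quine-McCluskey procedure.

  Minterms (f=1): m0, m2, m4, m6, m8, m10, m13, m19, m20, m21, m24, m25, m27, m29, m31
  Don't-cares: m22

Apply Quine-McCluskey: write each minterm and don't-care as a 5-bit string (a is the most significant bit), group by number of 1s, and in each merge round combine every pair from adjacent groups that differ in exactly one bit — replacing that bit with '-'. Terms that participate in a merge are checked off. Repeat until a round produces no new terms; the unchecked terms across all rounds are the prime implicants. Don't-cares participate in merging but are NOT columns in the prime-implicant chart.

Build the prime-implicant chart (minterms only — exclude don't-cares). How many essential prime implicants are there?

[col 0] 00000*, 00010*, 00100*, 00110*, 01000*, 01010*, 01101*, 10011*, 10100*, 10101*, 10110*, 11000*, 11001*, 11011*, 11101*, 11111*
[col 1] -0100*, -0110*, -1000, -1101, 0-000*, 0-010*, 00-00*, 00-10*, 000-0*, 001-0*, 010-0*, 1-011, 1-101, 101-0*, 1010-, 11-01*, 11-11*, 110-1*, 1100-, 111-1*
[col 2] -01-0, 0-0-0, 00--0, 11--1
Prime implicants: -01-0, -1000, -1101, 0-0-0, 00--0, 1-011, 1-101, 1010-, 11--1, 1100-
PI chart (minterm → PIs covering it):
  0 | 0-0-0,00--0
  2 | 0-0-0,00--0
  4 | -01-0,00--0
  6 | -01-0,00--0
  8 | -1000,0-0-0
  10 | 0-0-0  (sole → essential)
  13 | -1101  (sole → essential)
  19 | 1-011  (sole → essential)
  20 | -01-0,1010-
  21 | 1-101,1010-
  24 | -1000,1100-
  25 | 11--1,1100-
  27 | 1-011,11--1
  29 | -1101,1-101,11--1
  31 | 11--1  (sole → essential)
Essential prime implicants: -1101, 0-0-0, 1-011, 11--1

4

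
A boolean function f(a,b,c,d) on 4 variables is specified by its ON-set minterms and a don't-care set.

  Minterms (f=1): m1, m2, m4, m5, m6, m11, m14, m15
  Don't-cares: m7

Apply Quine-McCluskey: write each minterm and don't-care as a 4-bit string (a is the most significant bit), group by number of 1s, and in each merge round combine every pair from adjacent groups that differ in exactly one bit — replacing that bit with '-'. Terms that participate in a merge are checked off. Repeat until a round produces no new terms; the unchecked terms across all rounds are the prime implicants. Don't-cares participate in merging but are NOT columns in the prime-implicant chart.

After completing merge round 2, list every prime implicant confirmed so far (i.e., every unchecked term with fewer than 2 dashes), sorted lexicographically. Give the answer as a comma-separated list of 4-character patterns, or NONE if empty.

0-01, 0-10, 1-11

Round 0: 0001✓ 0010✓ 0100✓ 0101✓ 0110✓ 0111✓ 1011✓ 1110✓ 1111✓
Round 1: -110✓ -111✓ 0-01 0-10 01-0✓ 01-1✓ 010-✓ 011-✓ 1-11 111-✓
Round 2: -11- 01--
PIs = {-11-, 0-01, 0-10, 01--, 1-11}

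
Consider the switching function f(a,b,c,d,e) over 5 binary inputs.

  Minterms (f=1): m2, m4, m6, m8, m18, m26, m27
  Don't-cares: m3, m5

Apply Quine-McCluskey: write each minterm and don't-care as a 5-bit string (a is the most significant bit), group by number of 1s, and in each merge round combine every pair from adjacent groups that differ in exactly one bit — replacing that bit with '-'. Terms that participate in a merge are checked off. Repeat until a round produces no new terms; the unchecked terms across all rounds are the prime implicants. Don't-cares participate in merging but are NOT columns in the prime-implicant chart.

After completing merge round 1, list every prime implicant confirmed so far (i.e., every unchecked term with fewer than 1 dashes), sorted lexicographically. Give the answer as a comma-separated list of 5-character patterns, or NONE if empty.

01000

Round 0: 00010✓ 00011✓ 00100✓ 00101✓ 00110✓ 01000 10010✓ 11010✓ 11011✓
Round 1: -0010 00-10 0001- 001-0 0010- 1-010 1101-
PIs = {-0010, 00-10, 0001-, 001-0, 0010-, 01000, 1-010, 1101-}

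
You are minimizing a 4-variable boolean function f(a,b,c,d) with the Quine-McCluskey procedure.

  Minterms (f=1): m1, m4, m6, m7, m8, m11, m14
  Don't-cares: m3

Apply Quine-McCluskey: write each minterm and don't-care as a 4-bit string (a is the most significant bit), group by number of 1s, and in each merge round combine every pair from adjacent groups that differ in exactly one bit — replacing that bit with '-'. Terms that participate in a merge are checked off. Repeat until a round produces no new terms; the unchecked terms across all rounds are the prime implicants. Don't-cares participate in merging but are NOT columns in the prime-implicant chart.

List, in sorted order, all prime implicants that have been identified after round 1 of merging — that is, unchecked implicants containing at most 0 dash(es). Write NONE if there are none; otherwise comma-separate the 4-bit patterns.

1000

[col 0] 0001*, 0011*, 0100*, 0110*, 0111*, 1000, 1011*, 1110*
[col 1] -011, -110, 0-11, 00-1, 01-0, 011-
Prime implicants: -011, -110, 0-11, 00-1, 01-0, 011-, 1000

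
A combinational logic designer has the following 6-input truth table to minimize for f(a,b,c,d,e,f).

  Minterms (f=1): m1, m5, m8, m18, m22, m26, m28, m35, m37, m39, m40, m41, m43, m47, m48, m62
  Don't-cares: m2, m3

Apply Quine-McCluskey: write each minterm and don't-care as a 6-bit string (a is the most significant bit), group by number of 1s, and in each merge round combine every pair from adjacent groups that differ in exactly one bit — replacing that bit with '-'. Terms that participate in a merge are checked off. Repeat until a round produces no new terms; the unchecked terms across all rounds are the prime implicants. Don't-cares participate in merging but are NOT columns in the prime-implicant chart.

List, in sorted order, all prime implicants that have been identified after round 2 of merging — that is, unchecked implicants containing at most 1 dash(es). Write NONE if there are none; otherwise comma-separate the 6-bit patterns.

[col 0] 000001*, 000010*, 000011*, 000101*, 001000*, 010010*, 010110*, 011010*, 011100, 100011*, 100101*, 100111*, 101000*, 101001*, 101011*, 101111*, 110000, 111110
[col 1] -00011, -00101, -01000, 0-0010, 000-01, 0000-1, 00001-, 01-010, 010-10, 10-011*, 10-111*, 100-11*, 1001-1, 101-11*, 1010-1, 10100-
[col 2] 10--11
Prime implicants: -00011, -00101, -01000, 0-0010, 000-01, 0000-1, 00001-, 01-010, 010-10, 011100, 10--11, 1001-1, 1010-1, 10100-, 110000, 111110

-00011, -00101, -01000, 0-0010, 000-01, 0000-1, 00001-, 01-010, 010-10, 011100, 1001-1, 1010-1, 10100-, 110000, 111110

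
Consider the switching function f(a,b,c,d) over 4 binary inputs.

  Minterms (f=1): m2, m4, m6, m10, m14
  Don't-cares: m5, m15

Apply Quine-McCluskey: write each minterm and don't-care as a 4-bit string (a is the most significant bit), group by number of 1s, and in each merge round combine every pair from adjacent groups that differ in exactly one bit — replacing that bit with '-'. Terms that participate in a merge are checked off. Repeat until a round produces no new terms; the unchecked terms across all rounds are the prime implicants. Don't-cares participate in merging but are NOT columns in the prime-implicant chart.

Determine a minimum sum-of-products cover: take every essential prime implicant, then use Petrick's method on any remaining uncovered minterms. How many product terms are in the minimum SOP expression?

[col 0] 0010*, 0100*, 0101*, 0110*, 1010*, 1110*, 1111*
[col 1] -010*, -110*, 0-10*, 01-0, 010-, 1-10*, 111-
[col 2] --10
Prime implicants: --10, 01-0, 010-, 111-
PI chart (minterm → PIs covering it):
  2 | --10  (sole → essential)
  4 | 01-0,010-
  6 | --10,01-0
  10 | --10  (sole → essential)
  14 | --10,111-
Essential prime implicants: --10
Petrick residual → 01-0
Minimum SOP uses 2 PIs: cd' + a'bd'

2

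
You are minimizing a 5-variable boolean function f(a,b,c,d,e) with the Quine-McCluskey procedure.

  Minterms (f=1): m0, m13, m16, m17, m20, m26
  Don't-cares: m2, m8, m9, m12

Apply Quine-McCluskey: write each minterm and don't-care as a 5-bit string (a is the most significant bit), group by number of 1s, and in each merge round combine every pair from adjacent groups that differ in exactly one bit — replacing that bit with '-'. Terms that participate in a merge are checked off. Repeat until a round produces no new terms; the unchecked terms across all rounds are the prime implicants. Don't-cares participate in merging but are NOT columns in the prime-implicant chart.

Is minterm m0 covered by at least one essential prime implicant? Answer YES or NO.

NO

[col 0] 00000*, 00010*, 01000*, 01001*, 01100*, 01101*, 10000*, 10001*, 10100*, 11010
[col 1] -0000, 0-000, 000-0, 01-00*, 01-01*, 0100-*, 0110-*, 10-00, 1000-
[col 2] 01-0-
Prime implicants: -0000, 0-000, 000-0, 01-0-, 10-00, 1000-, 11010
PI chart (minterm → PIs covering it):
  0 | -0000,0-000,000-0
  13 | 01-0-  (sole → essential)
  16 | -0000,10-00,1000-
  17 | 1000-  (sole → essential)
  20 | 10-00  (sole → essential)
  26 | 11010  (sole → essential)
Essential prime implicants: 01-0-, 10-00, 1000-, 11010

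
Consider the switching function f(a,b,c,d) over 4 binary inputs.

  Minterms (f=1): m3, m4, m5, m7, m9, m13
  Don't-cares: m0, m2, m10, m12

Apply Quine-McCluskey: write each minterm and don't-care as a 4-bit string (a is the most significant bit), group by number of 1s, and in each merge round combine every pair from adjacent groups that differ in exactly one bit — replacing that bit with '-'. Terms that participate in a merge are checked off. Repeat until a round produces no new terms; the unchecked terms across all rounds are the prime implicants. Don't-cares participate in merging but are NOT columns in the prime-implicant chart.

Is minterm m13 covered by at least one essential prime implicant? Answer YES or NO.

YES

size-2^0 implicants → 0000(✓)  0010(✓)  0011(✓)  0100(✓)  0101(✓)  0111(✓)  1001(✓)  1010(✓)  1100(✓)  1101(✓)
size-2^1 implicants → -010  -100(✓)  -101(✓)  0-00  0-11  00-0  001-  01-1  010-(✓)  1-01  110-(✓)
size-2^2 implicants → -10-
Unchecked terms (primes): -010, -10-, 0-00, 0-11, 00-0, 001-, 01-1, 1-01
Minterm coverage:
  m3 ⊆ 0-11,001-
  m4 ⊆ -10-,0-00
  m5 ⊆ -10-,01-1
  m7 ⊆ 0-11,01-1
  m9 ⊆ 1-01 [E]
  m13 ⊆ -10-,1-01
E = {1-01}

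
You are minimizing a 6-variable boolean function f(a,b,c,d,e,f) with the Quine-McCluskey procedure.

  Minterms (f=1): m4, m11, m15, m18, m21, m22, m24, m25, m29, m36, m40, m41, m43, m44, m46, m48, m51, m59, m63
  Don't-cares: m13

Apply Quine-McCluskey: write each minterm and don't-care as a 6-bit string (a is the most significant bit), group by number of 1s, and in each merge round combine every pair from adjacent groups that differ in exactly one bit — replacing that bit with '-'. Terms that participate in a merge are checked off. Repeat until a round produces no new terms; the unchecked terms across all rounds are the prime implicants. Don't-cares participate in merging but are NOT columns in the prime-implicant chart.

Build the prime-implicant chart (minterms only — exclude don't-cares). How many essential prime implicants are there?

size-2^0 implicants → 000100(✓)  001011(✓)  001101(✓)  001111(✓)  010010(✓)  010101(✓)  010110(✓)  011000(✓)  011001(✓)  011101(✓)  100100(✓)  101000(✓)  101001(✓)  101011(✓)  101100(✓)  101110(✓)  110000  110011(✓)  111011(✓)  111111(✓)
size-2^1 implicants → -00100  -01011  0-1101  001-11  0011-1  01-101  010-10  011-01  01100-  1-1011  10-100  101-00  1010-1  10100-  1011-0  11-011  111-11
Unchecked terms (primes): -00100, -01011, 0-1101, 001-11, 0011-1, 01-101, 010-10, 011-01, 01100-, 1-1011, 10-100, 101-00, 1010-1, 10100-, 1011-0, 11-011, 110000, 111-11
Minterm coverage:
  m4 ⊆ -00100 [E]
  m11 ⊆ -01011,001-11
  m15 ⊆ 001-11,0011-1
  m18 ⊆ 010-10 [E]
  m21 ⊆ 01-101 [E]
  m22 ⊆ 010-10 [E]
  m24 ⊆ 01100- [E]
  m25 ⊆ 011-01,01100-
  m29 ⊆ 0-1101,01-101,011-01
  m36 ⊆ -00100,10-100
  m40 ⊆ 101-00,10100-
  m41 ⊆ 1010-1,10100-
  m43 ⊆ -01011,1-1011,1010-1
  m44 ⊆ 10-100,101-00,1011-0
  m46 ⊆ 1011-0 [E]
  m48 ⊆ 110000 [E]
  m51 ⊆ 11-011 [E]
  m59 ⊆ 1-1011,11-011,111-11
  m63 ⊆ 111-11 [E]
E = {-00100, 01-101, 010-10, 01100-, 1011-0, 11-011, 110000, 111-11}

8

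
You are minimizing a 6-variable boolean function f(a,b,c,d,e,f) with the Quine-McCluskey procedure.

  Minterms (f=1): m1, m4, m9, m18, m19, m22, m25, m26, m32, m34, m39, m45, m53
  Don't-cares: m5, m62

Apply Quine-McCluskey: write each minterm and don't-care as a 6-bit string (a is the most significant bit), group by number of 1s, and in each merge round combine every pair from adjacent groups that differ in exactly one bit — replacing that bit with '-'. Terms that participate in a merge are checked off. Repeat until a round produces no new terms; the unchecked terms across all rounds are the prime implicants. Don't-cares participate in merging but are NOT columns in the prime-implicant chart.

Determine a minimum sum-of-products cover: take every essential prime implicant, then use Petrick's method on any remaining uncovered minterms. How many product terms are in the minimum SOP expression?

10

[col 0] 000001*, 000100*, 000101*, 001001*, 010010*, 010011*, 010110*, 011001*, 011010*, 100000*, 100010*, 100111, 101101, 110101, 111110
[col 1] 0-1001, 00-001, 000-01, 00010-, 01-010, 010-10, 01001-, 1000-0
Prime implicants: 0-1001, 00-001, 000-01, 00010-, 01-010, 010-10, 01001-, 1000-0, 100111, 101101, 110101, 111110
PI chart (minterm → PIs covering it):
  1 | 00-001,000-01
  4 | 00010-  (sole → essential)
  9 | 0-1001,00-001
  18 | 01-010,010-10,01001-
  19 | 01001-  (sole → essential)
  22 | 010-10  (sole → essential)
  25 | 0-1001  (sole → essential)
  26 | 01-010  (sole → essential)
  32 | 1000-0  (sole → essential)
  34 | 1000-0  (sole → essential)
  39 | 100111  (sole → essential)
  45 | 101101  (sole → essential)
  53 | 110101  (sole → essential)
Essential prime implicants: 0-1001, 00010-, 01-010, 010-10, 01001-, 1000-0, 100111, 101101, 110101
Petrick residual → 00-001
Minimum SOP uses 10 PIs: a'cd'e'f + a'b'd'e'f + a'b'c'de' + a'bd'ef' + a'bc'ef' + a'bc'd'e + ab'c'd'f' + ab'c'def + ab'cde'f + abc'de'f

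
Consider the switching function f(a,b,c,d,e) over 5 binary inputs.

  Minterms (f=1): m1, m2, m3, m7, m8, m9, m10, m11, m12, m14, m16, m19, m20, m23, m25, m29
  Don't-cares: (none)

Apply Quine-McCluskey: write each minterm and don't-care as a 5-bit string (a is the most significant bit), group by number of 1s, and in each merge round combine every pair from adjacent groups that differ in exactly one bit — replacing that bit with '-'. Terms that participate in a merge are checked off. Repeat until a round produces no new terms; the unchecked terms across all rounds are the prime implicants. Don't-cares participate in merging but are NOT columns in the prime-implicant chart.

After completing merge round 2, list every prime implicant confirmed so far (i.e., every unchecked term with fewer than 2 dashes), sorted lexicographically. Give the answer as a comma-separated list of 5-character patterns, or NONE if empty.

-1001, 10-00, 11-01

[col 0] 00001*, 00010*, 00011*, 00111*, 01000*, 01001*, 01010*, 01011*, 01100*, 01110*, 10000*, 10011*, 10100*, 10111*, 11001*, 11101*
[col 1] -0011*, -0111*, -1001, 0-001*, 0-010*, 0-011*, 00-11*, 000-1*, 0001-*, 01-00*, 01-10*, 010-0*, 010-1*, 0100-*, 0101-*, 011-0*, 10-00, 10-11*, 11-01
[col 2] -0-11, 0-0-1, 0-01-, 01--0, 010--
Prime implicants: -0-11, -1001, 0-0-1, 0-01-, 01--0, 010--, 10-00, 11-01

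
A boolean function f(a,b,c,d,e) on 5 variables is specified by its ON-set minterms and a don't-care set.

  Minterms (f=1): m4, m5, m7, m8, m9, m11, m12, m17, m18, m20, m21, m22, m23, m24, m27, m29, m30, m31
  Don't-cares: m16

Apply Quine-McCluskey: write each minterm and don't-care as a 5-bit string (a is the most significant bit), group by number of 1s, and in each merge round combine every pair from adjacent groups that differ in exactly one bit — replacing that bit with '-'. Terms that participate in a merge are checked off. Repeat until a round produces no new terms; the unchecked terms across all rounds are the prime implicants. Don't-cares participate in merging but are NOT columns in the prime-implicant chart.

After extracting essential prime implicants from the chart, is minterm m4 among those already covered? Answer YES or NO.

NO

[col 0] 00100*, 00101*, 00111*, 01000*, 01001*, 01011*, 01100*, 10000*, 10001*, 10010*, 10100*, 10101*, 10110*, 10111*, 11000*, 11011*, 11101*, 11110*, 11111*
[col 1] -0100*, -0101*, -0111*, -1000, -1011, 0-100, 001-1*, 0010-*, 01-00, 010-1, 0100-, 1-000, 1-101*, 1-110*, 1-111*, 10-00*, 10-01*, 10-10*, 100-0*, 1000-*, 101-0*, 101-1*, 1010-*, 1011-*, 11-11, 111-1*, 1111-*
[col 2] -01-1, -010-, 1-1-1, 1-11-, 10--0, 10-0-, 101--
Prime implicants: -01-1, -010-, -1000, -1011, 0-100, 01-00, 010-1, 0100-, 1-000, 1-1-1, 1-11-, 10--0, 10-0-, 101--, 11-11
PI chart (minterm → PIs covering it):
  4 | -010-,0-100
  5 | -01-1,-010-
  7 | -01-1  (sole → essential)
  8 | -1000,01-00,0100-
  9 | 010-1,0100-
  11 | -1011,010-1
  12 | 0-100,01-00
  17 | 10-0-  (sole → essential)
  18 | 10--0  (sole → essential)
  20 | -010-,10--0,10-0-,101--
  21 | -01-1,-010-,1-1-1,10-0-,101--
  22 | 1-11-,10--0,101--
  23 | -01-1,1-1-1,1-11-,101--
  24 | -1000,1-000
  27 | -1011,11-11
  29 | 1-1-1  (sole → essential)
  30 | 1-11-  (sole → essential)
  31 | 1-1-1,1-11-,11-11
Essential prime implicants: -01-1, 1-1-1, 1-11-, 10--0, 10-0-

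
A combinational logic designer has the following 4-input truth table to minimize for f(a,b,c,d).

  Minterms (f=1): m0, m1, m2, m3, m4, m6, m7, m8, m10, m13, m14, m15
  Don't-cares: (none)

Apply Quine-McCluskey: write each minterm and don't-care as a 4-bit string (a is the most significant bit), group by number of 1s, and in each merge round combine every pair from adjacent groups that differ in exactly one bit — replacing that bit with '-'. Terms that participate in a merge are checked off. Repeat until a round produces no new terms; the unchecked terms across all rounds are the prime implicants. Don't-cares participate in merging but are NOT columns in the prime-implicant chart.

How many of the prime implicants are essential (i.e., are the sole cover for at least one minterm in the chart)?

size-2^0 implicants → 0000(✓)  0001(✓)  0010(✓)  0011(✓)  0100(✓)  0110(✓)  0111(✓)  1000(✓)  1010(✓)  1101(✓)  1110(✓)  1111(✓)
size-2^1 implicants → -000(✓)  -010(✓)  -110(✓)  -111(✓)  0-00(✓)  0-10(✓)  0-11(✓)  00-0(✓)  00-1(✓)  000-(✓)  001-(✓)  01-0(✓)  011-(✓)  1-10(✓)  10-0(✓)  11-1  111-(✓)
size-2^2 implicants → --10  -0-0  -11-  0--0  0-1-  00--
Unchecked terms (primes): --10, -0-0, -11-, 0--0, 0-1-, 00--, 11-1
Minterm coverage:
  m0 ⊆ -0-0,0--0,00--
  m1 ⊆ 00-- [E]
  m2 ⊆ --10,-0-0,0--0,0-1-,00--
  m3 ⊆ 0-1-,00--
  m4 ⊆ 0--0 [E]
  m6 ⊆ --10,-11-,0--0,0-1-
  m7 ⊆ -11-,0-1-
  m8 ⊆ -0-0 [E]
  m10 ⊆ --10,-0-0
  m13 ⊆ 11-1 [E]
  m14 ⊆ --10,-11-
  m15 ⊆ -11-,11-1
E = {-0-0, 0--0, 00--, 11-1}

4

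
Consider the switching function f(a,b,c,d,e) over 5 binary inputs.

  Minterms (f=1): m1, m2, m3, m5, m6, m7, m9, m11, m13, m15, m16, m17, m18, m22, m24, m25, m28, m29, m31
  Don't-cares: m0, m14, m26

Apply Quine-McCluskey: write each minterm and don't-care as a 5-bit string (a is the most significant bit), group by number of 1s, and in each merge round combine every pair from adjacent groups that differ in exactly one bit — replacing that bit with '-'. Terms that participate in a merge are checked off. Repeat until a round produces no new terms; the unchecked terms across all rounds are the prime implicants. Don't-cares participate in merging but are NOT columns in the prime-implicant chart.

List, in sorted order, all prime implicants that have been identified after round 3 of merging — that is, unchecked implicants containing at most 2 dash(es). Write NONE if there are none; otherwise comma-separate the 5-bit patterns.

--001, -0-10, -00-0, -000-, -1-01, -11-1, 0-11-, 00-1-, 000--, 1-0-0, 1-00-, 11-0-

[col 0] 00000*, 00001*, 00010*, 00011*, 00101*, 00110*, 00111*, 01001*, 01011*, 01101*, 01110*, 01111*, 10000*, 10001*, 10010*, 10110*, 11000*, 11001*, 11010*, 11100*, 11101*, 11111*
[col 1] -0000*, -0001*, -0010*, -0110*, -1001*, -1101*, -1111*, 0-001*, 0-011*, 0-101*, 0-110*, 0-111*, 00-01*, 00-10*, 00-11*, 000-0*, 000-1*, 0000-*, 0001-*, 001-1*, 0011-*, 01-01*, 01-11*, 010-1*, 011-1*, 0111-*, 1-000*, 1-001*, 1-010*, 10-10*, 100-0*, 1000-*, 11-00*, 11-01*, 110-0*, 1100-*, 111-1*, 1110-*
[col 2] --001, -0-10, -00-0, -000-, -1-01, -11-1, 0--01*, 0--11*, 0-0-1*, 0-1-1*, 0-11-, 00--1*, 00-1-, 000--, 01--1*, 1-0-0, 1-00-, 11-0-
[col 3] 0---1
Prime implicants: --001, -0-10, -00-0, -000-, -1-01, -11-1, 0---1, 0-11-, 00-1-, 000--, 1-0-0, 1-00-, 11-0-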